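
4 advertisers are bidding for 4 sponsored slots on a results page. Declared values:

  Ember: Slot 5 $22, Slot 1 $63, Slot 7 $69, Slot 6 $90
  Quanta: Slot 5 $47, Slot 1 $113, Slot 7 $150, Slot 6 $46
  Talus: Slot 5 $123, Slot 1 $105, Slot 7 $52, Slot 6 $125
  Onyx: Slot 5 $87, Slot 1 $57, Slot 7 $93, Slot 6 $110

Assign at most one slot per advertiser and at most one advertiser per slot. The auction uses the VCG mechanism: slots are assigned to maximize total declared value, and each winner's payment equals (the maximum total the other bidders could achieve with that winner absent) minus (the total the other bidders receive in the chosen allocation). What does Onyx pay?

Onyx pays $27.

Efficient allocation: Ember→Slot 1 ($63), Quanta→Slot 7 ($150), Talus→Slot 5 ($123), Onyx→Slot 6 ($110); total welfare W = $446.
Onyx receives Slot 6 at value $110, so the others get W − 110 = $336.
Without Onyx: best allocation of the remaining 3 bidders over all 4 slots is Ember→Slot 6 ($90), Quanta→Slot 7 ($150), Talus→Slot 5 ($123), total $363.
VCG payment = (others' best without Onyx) − (others' welfare with Onyx) = 363 − 336 = $27.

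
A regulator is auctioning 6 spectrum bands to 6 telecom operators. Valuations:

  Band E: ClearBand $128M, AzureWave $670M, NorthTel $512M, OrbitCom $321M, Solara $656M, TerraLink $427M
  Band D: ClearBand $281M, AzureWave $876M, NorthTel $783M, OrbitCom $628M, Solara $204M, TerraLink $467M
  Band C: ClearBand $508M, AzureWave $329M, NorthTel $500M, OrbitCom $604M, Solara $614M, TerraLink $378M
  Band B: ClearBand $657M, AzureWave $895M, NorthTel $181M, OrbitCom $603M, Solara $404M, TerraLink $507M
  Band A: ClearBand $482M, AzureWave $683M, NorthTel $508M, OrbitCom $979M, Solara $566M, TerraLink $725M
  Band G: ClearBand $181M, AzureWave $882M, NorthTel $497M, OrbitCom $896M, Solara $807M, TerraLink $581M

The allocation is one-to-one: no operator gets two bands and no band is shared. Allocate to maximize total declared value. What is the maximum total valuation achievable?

Maximum total: $4463M

Optimal: ClearBand→Band C ($508M), AzureWave→Band B ($895M), NorthTel→Band D ($783M), OrbitCom→Band G ($896M), Solara→Band E ($656M), TerraLink→Band A ($725M) — total 508+895+783+896+656+725 = $4463M.
Row-greedy (each operator in turn takes its best remaining band) gives $4335M, worse by 128.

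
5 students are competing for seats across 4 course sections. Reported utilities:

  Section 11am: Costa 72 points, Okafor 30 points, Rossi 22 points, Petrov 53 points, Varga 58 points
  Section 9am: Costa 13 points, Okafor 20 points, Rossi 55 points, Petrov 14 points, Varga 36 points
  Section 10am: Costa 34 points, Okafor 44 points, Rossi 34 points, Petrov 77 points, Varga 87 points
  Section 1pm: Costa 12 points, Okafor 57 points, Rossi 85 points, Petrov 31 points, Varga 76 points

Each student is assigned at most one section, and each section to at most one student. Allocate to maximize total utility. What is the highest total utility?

Maximum total: 280 points

This is a one-to-one assignment (maximum-weight bipartite matching).
Optimal: Costa→Section 11am (72 points), Rossi→Section 9am (55 points), Petrov→Section 10am (77 points), Varga→Section 1pm (76 points) — total 72+55+77+76 = 280 points.
Max-entry greedy (repeatedly take the single best remaining cell) gives 264 points, worse by 16.
Swapping Rossi↔Costa (Rossi→Section 11am 22 points, Costa→Section 9am 13 points) loses 92.
Every other assignment is strictly worse.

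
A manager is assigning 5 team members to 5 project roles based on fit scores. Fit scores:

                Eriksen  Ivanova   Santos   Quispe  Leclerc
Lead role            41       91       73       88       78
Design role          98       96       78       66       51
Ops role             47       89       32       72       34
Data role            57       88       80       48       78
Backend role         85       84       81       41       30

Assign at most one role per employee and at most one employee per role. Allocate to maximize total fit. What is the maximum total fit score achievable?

Optimal: Eriksen→Design role (98 pts), Ivanova→Ops role (89 pts), Santos→Backend role (81 pts), Quispe→Lead role (88 pts), Leclerc→Data role (78 pts) — total 98+89+81+88+78 = 434 pts.
Column-greedy (each role in turn goes to its best remaining employee) gives 371 pts, worse by 63.

Max total: 434 pts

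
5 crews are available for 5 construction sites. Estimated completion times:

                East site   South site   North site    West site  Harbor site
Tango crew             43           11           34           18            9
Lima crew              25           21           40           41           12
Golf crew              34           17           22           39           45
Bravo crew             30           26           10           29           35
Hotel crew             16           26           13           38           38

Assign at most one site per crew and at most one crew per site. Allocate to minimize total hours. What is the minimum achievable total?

Optimal: Tango crew→West site (18 hours), Lima crew→Harbor site (12 hours), Golf crew→South site (17 hours), Bravo crew→North site (10 hours), Hotel crew→East site (16 hours) — total 18+12+17+10+16 = 73 hours.
Column-greedy (each site in turn goes to its cheapest remaining crew) gives 88 hours, worse by 15.
Swapping Tango crew↔Bravo crew (Tango crew→North site 34 hours, Bravo crew→West site 29 hours) adds 35.
Checked against all permutations: 73 hours is optimal.

Min total: 73 hours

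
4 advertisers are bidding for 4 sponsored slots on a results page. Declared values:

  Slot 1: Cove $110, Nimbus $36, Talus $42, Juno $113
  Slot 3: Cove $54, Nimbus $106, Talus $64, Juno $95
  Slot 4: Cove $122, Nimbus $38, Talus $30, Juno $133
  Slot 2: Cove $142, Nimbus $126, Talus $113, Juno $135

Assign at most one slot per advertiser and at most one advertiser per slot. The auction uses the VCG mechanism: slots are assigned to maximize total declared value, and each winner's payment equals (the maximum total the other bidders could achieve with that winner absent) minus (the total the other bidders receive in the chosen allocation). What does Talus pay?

Efficient allocation: Cove→Slot 1 ($110), Nimbus→Slot 3 ($106), Talus→Slot 2 ($113), Juno→Slot 4 ($133); total welfare W = $462.
Talus receives Slot 2 at value $113, so the others get W − 113 = $349.
Without Talus: best allocation of the remaining 3 bidders over all 4 slots is Cove→Slot 2 ($142), Nimbus→Slot 3 ($106), Juno→Slot 4 ($133), total $381.
VCG payment = (others' best without Talus) − (others' welfare with Talus) = 381 − 349 = $32.

Talus pays $32.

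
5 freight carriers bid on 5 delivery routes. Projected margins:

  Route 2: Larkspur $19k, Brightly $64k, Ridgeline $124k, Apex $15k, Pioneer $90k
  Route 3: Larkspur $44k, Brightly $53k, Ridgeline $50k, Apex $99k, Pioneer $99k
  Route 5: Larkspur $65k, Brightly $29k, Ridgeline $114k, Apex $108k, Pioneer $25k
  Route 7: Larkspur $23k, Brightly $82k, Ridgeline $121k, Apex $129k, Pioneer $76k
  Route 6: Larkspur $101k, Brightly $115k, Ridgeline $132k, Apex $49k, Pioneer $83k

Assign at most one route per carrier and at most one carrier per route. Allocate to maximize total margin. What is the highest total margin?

Optimal: Larkspur→Route 5 ($65k), Brightly→Route 6 ($115k), Ridgeline→Route 2 ($124k), Apex→Route 7 ($129k), Pioneer→Route 3 ($99k) — total 65+115+124+129+99 = $532k.
Row-greedy (each carrier in turn takes its best remaining route) gives $514k, worse by 18.
Next-best assignment: Larkspur→Route 6, Brightly→Route 7, Ridgeline→Route 2, Apex→Route 5, Pioneer→Route 3 = $514k.
Checked against all permutations: $532k is optimal.

Max total: $532k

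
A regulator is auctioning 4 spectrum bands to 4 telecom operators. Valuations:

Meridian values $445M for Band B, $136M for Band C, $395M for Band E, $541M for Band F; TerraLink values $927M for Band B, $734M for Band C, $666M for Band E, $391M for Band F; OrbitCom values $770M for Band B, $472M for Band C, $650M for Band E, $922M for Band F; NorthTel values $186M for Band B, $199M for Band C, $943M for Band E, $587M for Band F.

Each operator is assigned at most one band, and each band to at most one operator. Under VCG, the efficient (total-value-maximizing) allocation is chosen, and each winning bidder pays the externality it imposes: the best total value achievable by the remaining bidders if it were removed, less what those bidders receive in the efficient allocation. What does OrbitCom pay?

Efficient allocation: Meridian→Band B ($445M), TerraLink→Band C ($734M), OrbitCom→Band F ($922M), NorthTel→Band E ($943M); total welfare W = $3044M.
OrbitCom receives Band F at value $922M, so the others get W − 922 = $2122M.
Without OrbitCom: best allocation of the remaining 3 bidders over all 4 bands is Meridian→Band F ($541M), TerraLink→Band B ($927M), NorthTel→Band E ($943M), total $2411M.
VCG payment = (others' best without OrbitCom) − (others' welfare with OrbitCom) = 2411 − 2122 = $289M.

OrbitCom pays $289M.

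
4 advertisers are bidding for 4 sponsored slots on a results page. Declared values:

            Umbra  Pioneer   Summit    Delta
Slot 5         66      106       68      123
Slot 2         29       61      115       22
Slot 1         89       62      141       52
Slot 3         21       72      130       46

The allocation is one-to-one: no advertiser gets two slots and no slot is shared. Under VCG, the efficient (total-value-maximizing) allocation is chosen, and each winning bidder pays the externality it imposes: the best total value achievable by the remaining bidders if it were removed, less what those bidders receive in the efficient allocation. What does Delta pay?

Efficient allocation: Umbra→Slot 1 ($89), Pioneer→Slot 2 ($61), Summit→Slot 3 ($130), Delta→Slot 5 ($123); total welfare W = $403.
Delta receives Slot 5 at value $123, so the others get W − 123 = $280.
Without Delta: best allocation of the remaining 3 bidders over all 4 slots is Umbra→Slot 1 ($89), Pioneer→Slot 5 ($106), Summit→Slot 3 ($130), total $325.
VCG payment = (others' best without Delta) − (others' welfare with Delta) = 325 − 280 = $45.

Delta pays $45.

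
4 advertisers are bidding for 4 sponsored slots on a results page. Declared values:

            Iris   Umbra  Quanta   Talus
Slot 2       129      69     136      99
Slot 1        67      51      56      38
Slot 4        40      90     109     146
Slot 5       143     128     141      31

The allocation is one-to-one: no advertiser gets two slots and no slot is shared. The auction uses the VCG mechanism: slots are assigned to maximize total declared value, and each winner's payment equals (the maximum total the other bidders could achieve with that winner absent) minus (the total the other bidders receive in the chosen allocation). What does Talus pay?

Efficient allocation: Iris→Slot 1 ($67), Umbra→Slot 5 ($128), Quanta→Slot 2 ($136), Talus→Slot 4 ($146); total welfare W = $477.
Talus receives Slot 4 at value $146, so the others get W − 146 = $331.
Without Talus: best allocation of the remaining 3 bidders over all 4 slots is Iris→Slot 5 ($143), Umbra→Slot 4 ($90), Quanta→Slot 2 ($136), total $369.
VCG payment = (others' best without Talus) − (others' welfare with Talus) = 369 − 331 = $38.

Talus pays $38.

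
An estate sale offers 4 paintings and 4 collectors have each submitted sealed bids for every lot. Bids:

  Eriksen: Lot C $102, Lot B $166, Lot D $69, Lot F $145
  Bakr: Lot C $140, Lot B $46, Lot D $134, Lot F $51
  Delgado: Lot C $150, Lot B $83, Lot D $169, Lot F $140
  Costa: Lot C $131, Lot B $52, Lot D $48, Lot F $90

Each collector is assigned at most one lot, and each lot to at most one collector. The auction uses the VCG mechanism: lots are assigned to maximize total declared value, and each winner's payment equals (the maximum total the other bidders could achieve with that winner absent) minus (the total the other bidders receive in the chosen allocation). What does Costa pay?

Costa pays $35.

Efficient allocation: Eriksen→Lot B ($166), Bakr→Lot D ($134), Delgado→Lot F ($140), Costa→Lot C ($131); total welfare W = $571.
Costa receives Lot C at value $131, so the others get W − 131 = $440.
Without Costa: best allocation of the remaining 3 bidders over all 4 lots is Eriksen→Lot B ($166), Bakr→Lot C ($140), Delgado→Lot D ($169), total $475.
VCG payment = (others' best without Costa) − (others' welfare with Costa) = 475 − 440 = $35.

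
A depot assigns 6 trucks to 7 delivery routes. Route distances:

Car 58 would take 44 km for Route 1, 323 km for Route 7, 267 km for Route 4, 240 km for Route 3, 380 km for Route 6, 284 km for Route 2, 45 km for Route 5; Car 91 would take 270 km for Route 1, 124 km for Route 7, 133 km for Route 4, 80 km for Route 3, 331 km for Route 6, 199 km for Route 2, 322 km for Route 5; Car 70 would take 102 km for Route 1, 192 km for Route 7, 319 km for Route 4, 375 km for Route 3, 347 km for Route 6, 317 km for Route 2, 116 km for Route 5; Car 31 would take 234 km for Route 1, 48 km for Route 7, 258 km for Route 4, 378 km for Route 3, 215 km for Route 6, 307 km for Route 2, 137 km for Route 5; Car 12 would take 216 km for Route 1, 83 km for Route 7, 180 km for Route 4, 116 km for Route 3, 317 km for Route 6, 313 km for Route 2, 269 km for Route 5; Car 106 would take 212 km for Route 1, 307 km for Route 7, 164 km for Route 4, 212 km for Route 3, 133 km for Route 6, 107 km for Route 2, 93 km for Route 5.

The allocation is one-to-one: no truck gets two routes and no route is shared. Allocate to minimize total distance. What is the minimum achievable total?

Optimal: Car 58→Route 5 (45 km), Car 91→Route 4 (133 km), Car 70→Route 1 (102 km), Car 31→Route 7 (48 km), Car 12→Route 3 (116 km), Car 106→Route 2 (107 km) — total 45+133+102+48+116+107 = 551 km.
Min-entry greedy (repeatedly take the single cheapest remaining cell) gives 762 km, worse by 211.
Next-best assignment: Car 58→Route 5, Car 91→Route 3, Car 70→Route 1, Car 31→Route 7, Car 12→Route 4, Car 106→Route 2 = 562 km.
Swapping Car 58↔Car 12 (Car 58→Route 3 240 km, Car 12→Route 5 269 km) adds 348.

Minimum total: 551 km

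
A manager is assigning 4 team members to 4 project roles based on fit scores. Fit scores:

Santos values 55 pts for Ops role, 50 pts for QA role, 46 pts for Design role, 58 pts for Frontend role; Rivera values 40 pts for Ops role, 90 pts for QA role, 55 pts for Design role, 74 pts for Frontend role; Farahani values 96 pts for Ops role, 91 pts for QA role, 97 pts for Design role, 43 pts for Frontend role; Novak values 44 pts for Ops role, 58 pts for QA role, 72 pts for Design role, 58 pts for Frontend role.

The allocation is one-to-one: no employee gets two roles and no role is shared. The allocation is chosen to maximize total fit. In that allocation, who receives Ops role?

Farahani receives Ops role.

Optimal: Santos→Frontend role (58 pts), Rivera→QA role (90 pts), Farahani→Ops role (96 pts), Novak→Design role (72 pts) — total 58+90+96+72 = 316 pts.
Max-entry greedy (repeatedly take the single best remaining cell) gives 289 pts, worse by 27.
No other one-to-one assignment exceeds 316 pts.
Farahani's own top role is Design role (97 pts), but forcing Farahani→Design role and reassigning the rest optimally gives only 300 pts — worse by 16.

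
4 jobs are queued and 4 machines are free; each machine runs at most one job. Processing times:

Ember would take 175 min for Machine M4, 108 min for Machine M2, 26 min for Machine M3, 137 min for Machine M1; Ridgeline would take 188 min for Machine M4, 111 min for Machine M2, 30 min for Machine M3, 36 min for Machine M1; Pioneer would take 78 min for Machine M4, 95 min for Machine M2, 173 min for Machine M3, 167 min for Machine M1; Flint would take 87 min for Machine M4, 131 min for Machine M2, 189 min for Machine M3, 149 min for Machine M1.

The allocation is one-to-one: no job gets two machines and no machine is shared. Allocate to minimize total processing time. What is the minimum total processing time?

Minimum total: 244 min

This is the linear assignment problem.
Optimal: Ember→Machine M3 (26 min), Ridgeline→Machine M1 (36 min), Pioneer→Machine M2 (95 min), Flint→Machine M4 (87 min) — total 26+36+95+87 = 244 min.
Row-greedy (each job in turn takes its cheapest remaining machine) gives 271 min, worse by 27.
Swapping Flint↔Ridgeline (Flint→Machine M1 149 min, Ridgeline→Machine M4 188 min) adds 214.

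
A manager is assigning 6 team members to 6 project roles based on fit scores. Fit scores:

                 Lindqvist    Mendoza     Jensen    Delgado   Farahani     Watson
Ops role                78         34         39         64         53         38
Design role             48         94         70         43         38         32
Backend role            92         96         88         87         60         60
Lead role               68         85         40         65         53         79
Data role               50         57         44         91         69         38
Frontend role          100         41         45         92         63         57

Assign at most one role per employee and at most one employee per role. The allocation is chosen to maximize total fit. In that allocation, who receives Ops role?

Optimal: Lindqvist→Frontend role (100 pts), Mendoza→Design role (94 pts), Jensen→Backend role (88 pts), Delgado→Data role (91 pts), Farahani→Ops role (53 pts), Watson→Lead role (79 pts) — total 100+94+88+91+53+79 = 505 pts.
Max-entry greedy (repeatedly take the single best remaining cell) gives 489 pts, worse by 16.
Swapping Jensen↔Farahani (Jensen→Ops role 39 pts, Farahani→Backend role 60 pts) loses 42.
Every other assignment is strictly worse.
Farahani's own top role is Data role (69 pts), but forcing Farahani→Data role and reassigning the rest optimally gives only 500 pts — worse by 5.

Farahani receives Ops role.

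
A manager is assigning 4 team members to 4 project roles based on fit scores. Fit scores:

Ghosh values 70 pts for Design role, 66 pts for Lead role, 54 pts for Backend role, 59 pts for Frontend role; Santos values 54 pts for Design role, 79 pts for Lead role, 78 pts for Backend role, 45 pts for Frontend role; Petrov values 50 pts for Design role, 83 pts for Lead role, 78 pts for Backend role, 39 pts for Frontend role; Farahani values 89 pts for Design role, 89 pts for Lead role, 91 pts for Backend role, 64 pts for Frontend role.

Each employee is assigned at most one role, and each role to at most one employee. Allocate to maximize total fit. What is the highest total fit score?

Optimal: Ghosh→Frontend role (59 pts), Santos→Backend role (78 pts), Petrov→Lead role (83 pts), Farahani→Design role (89 pts) — total 59+78+83+89 = 309 pts.
Max-entry greedy (repeatedly take the single best remaining cell) gives 289 pts, worse by 20.
Next-best assignment: Ghosh→Frontend role, Santos→Lead role, Petrov→Backend role, Farahani→Design role = 305 pts.
Swapping Ghosh↔Petrov (Ghosh→Lead role 66 pts, Petrov→Frontend role 39 pts) loses 37.
No other one-to-one assignment exceeds 309 pts.

Maximum total: 309 pts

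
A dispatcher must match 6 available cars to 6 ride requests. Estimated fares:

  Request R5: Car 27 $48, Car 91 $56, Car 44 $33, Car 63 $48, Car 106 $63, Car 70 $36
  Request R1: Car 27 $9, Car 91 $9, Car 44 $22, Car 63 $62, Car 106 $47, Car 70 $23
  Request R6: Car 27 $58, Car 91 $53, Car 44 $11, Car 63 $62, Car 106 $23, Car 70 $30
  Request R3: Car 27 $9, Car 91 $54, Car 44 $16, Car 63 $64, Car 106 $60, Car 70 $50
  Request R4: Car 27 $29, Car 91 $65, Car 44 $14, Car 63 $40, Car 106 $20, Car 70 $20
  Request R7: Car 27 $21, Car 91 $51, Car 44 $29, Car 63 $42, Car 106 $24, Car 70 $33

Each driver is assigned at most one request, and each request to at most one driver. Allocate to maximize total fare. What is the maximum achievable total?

Optimal: Car 27→Request R6 ($58), Car 91→Request R4 ($65), Car 44→Request R7 ($29), Car 63→Request R1 ($62), Car 106→Request R5 ($63), Car 70→Request R3 ($50) — total 58+65+29+62+63+50 = $327.
Column-greedy (each request in turn goes to its best remaining driver) gives $286, worse by 41.
Next-best assignment: Car 27→Request R6, Car 91→Request R4, Car 44→Request R5, Car 63→Request R1, Car 106→Request R3, Car 70→Request R7 = $311.
Swapping Car 44↔Car 91 (Car 44→Request R4 $14, Car 91→Request R7 $51) loses 29.

Max total: $327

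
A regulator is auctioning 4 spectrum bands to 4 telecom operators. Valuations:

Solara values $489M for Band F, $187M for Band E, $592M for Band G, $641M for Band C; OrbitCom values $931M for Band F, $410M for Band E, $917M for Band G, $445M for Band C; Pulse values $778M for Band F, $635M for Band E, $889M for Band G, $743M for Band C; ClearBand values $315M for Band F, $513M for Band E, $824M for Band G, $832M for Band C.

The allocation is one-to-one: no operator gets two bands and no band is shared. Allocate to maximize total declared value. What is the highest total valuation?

This is a one-to-one assignment (maximum-weight bipartite matching).
Optimal: Solara→Band C ($641M), OrbitCom→Band F ($931M), Pulse→Band E ($635M), ClearBand→Band G ($824M) — total 641+931+635+824 = $3031M.
Row-greedy (each operator in turn takes its best remaining band) gives $2974M, worse by 57.
Checked against all permutations: $3031M is optimal.

Maximum total: $3031M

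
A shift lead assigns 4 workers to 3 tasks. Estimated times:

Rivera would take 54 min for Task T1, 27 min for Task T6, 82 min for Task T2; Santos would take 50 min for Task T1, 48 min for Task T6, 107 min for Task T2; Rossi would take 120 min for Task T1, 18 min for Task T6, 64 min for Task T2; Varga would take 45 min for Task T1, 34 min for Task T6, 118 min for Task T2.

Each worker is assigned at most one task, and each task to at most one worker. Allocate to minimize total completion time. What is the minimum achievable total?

Minimum total: 136 min

This is a one-to-one assignment (minimum-cost bipartite matching).
Optimal: Varga→Task T1 (45 min), Rivera→Task T6 (27 min), Rossi→Task T2 (64 min) — total 45+27+64 = 136 min.
Row-greedy (each worker in turn takes its cheapest remaining task) gives 141 min, worse by 5.
Next-best assignment: Santos→Task T1, Rivera→Task T6, Rossi→Task T2 = 141 min.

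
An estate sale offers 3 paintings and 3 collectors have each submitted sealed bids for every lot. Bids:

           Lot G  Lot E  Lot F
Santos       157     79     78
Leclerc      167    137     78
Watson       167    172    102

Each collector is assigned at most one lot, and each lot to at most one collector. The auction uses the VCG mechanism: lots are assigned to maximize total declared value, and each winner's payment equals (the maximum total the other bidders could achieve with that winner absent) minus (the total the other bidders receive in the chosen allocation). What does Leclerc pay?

Leclerc pays $79.

Efficient allocation: Santos→Lot F ($78), Leclerc→Lot G ($167), Watson→Lot E ($172); total welfare W = $417.
Leclerc receives Lot G at value $167, so the others get W − 167 = $250.
Without Leclerc: best allocation of the remaining 2 bidders over all 3 lots is Santos→Lot G ($157), Watson→Lot E ($172), total $329.
VCG payment = (others' best without Leclerc) − (others' welfare with Leclerc) = 329 − 250 = $79.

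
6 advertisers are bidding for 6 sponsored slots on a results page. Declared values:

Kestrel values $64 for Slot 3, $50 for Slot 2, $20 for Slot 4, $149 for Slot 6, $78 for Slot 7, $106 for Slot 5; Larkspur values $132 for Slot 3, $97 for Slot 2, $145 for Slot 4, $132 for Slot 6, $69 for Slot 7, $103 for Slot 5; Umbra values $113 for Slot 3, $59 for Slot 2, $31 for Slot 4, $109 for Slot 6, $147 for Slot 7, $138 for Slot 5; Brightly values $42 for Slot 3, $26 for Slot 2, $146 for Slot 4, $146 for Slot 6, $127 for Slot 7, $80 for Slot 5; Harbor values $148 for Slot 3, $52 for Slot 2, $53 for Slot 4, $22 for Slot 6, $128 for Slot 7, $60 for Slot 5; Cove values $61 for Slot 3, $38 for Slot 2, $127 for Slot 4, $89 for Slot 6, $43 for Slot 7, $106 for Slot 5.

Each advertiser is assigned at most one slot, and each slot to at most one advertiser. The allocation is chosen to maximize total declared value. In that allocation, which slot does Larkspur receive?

Optimal: Kestrel→Slot 6 ($149), Larkspur→Slot 2 ($97), Umbra→Slot 7 ($147), Brightly→Slot 4 ($146), Harbor→Slot 3 ($148), Cove→Slot 5 ($106) — total 149+97+147+146+148+106 = $793.
Row-greedy (each advertiser in turn takes its best remaining slot) gives $707, worse by 86.
Next-best assignment: Kestrel→Slot 6, Larkspur→Slot 2, Umbra→Slot 5, Brightly→Slot 7, Harbor→Slot 3, Cove→Slot 4 = $786.
Larkspur's own top slot is Slot 4 ($145), but forcing Larkspur→Slot 4 and reassigning the rest optimally gives only $745 — worse by 48.

Larkspur receives Slot 2.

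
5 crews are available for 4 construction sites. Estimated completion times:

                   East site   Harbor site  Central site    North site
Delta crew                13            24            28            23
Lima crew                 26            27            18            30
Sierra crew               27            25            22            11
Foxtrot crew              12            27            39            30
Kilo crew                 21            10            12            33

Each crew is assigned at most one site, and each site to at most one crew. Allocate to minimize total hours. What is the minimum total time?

This is a one-to-one assignment (minimum-cost bipartite matching).
Optimal: Foxtrot crew→East site (12 hours), Kilo crew→Harbor site (10 hours), Lima crew→Central site (18 hours), Sierra crew→North site (11 hours) — total 12+10+18+11 = 51 hours.
Row-greedy (each crew in turn takes its cheapest remaining site) gives 69 hours, worse by 18.
Next-best assignment: Delta crew→East site, Kilo crew→Harbor site, Lima crew→Central site, Sierra crew→North site = 52 hours.
Swapping Foxtrot crew↔Lima crew (Foxtrot crew→Central site 39 hours, Lima crew→East site 26 hours) adds 35.

Minimum total: 51 hours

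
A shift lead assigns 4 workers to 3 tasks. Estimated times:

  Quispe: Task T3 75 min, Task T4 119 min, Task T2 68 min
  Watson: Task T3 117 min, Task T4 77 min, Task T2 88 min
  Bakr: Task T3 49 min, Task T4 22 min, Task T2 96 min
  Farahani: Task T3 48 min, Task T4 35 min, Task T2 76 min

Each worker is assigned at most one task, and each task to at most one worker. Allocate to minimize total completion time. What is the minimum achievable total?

Min total: 138 min

Optimal: Farahani→Task T3 (48 min), Bakr→Task T4 (22 min), Quispe→Task T2 (68 min) — total 48+22+68 = 138 min.
Row-greedy (each worker in turn takes its cheapest remaining task) gives 194 min, worse by 56.
Next-best assignment: Bakr→Task T3, Farahani→Task T4, Quispe→Task T2 = 152 min.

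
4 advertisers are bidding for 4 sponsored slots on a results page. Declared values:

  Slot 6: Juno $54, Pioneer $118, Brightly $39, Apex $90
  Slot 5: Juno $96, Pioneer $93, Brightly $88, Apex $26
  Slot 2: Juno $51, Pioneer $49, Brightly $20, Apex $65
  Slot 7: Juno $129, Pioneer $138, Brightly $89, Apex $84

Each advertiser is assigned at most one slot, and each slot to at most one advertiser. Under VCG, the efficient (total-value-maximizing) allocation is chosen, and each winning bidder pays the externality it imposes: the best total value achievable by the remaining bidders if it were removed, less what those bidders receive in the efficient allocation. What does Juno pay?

Efficient allocation: Juno→Slot 7 ($129), Pioneer→Slot 6 ($118), Brightly→Slot 5 ($88), Apex→Slot 2 ($65); total welfare W = $400.
Juno receives Slot 7 at value $129, so the others get W − 129 = $271.
Without Juno: best allocation of the remaining 3 bidders over all 4 slots is Pioneer→Slot 7 ($138), Brightly→Slot 5 ($88), Apex→Slot 6 ($90), total $316.
VCG payment = (others' best without Juno) − (others' welfare with Juno) = 316 − 271 = $45.

Juno pays $45.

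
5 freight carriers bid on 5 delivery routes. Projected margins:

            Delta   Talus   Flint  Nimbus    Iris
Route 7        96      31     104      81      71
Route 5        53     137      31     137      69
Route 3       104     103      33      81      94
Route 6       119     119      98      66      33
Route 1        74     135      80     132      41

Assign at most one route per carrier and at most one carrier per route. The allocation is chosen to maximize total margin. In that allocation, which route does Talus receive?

Talus receives Route 1.

This is a one-to-one assignment (maximum-weight bipartite matching).
Optimal: Delta→Route 6 ($119k), Talus→Route 1 ($135k), Flint→Route 7 ($104k), Nimbus→Route 5 ($137k), Iris→Route 3 ($94k) — total 119+135+104+137+94 = $589k.
Max-entry greedy (repeatedly take the single best remaining cell) gives $586k, worse by 3.
No other one-to-one assignment exceeds $589k.
Talus's own top route is Route 5 ($137k), but forcing Talus→Route 5 and reassigning the rest optimally gives only $586k — worse by 3.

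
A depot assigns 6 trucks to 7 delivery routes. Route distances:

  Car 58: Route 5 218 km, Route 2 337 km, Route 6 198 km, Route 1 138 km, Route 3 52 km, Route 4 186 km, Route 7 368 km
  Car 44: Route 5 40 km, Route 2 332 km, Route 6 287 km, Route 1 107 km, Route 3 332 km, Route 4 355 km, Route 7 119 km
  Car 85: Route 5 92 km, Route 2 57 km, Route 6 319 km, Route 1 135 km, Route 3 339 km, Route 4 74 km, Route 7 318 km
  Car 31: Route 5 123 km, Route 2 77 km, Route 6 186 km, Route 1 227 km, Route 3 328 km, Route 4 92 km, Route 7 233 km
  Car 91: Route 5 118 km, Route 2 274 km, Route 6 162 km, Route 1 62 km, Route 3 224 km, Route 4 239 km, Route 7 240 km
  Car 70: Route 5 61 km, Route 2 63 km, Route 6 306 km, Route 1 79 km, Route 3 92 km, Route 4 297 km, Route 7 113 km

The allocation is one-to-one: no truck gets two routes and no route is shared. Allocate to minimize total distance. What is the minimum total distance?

Minimum total: 416 km

Treat this as an assignment problem: match each truck to one route.
Optimal: Car 58→Route 3 (52 km), Car 44→Route 5 (40 km), Car 85→Route 2 (57 km), Car 31→Route 4 (92 km), Car 91→Route 1 (62 km), Car 70→Route 7 (113 km) — total 52+40+57+92+62+113 = 416 km.
Column-greedy (each route in turn goes to its cheapest remaining truck) gives 482 km, worse by 66.
Next-best assignment: Car 58→Route 3, Car 44→Route 5, Car 85→Route 4, Car 31→Route 2, Car 91→Route 1, Car 70→Route 7 = 418 km.
Every other assignment is strictly worse.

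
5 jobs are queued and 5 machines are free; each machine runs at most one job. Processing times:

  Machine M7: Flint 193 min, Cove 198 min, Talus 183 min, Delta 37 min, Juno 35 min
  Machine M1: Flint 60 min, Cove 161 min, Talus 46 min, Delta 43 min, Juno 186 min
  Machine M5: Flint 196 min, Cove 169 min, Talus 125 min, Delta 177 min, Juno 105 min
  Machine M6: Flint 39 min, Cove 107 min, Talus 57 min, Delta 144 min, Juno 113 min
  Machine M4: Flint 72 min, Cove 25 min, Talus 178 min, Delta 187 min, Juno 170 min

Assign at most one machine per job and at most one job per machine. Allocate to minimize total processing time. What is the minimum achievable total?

Optimal: Flint→Machine M6 (39 min), Cove→Machine M4 (25 min), Talus→Machine M1 (46 min), Delta→Machine M7 (37 min), Juno→Machine M5 (105 min) — total 39+25+46+37+105 = 252 min.
Column-greedy (each machine in turn goes to its cheapest remaining job) gives 267 min, worse by 15.
Swapping Cove↔Juno (Cove→Machine M5 169 min, Juno→Machine M4 170 min) adds 209.
Checked against all permutations: 252 min is optimal.

Min total: 252 min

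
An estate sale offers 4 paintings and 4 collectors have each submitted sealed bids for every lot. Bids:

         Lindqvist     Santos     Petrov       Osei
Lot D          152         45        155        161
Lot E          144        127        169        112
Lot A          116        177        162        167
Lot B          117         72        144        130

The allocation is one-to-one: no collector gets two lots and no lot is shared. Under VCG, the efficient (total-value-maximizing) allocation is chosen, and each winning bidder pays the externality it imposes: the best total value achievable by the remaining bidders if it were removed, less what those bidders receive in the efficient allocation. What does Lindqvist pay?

Lindqvist pays $31.

Efficient allocation: Lindqvist→Lot D ($152), Santos→Lot A ($177), Petrov→Lot E ($169), Osei→Lot B ($130); total welfare W = $628.
Lindqvist receives Lot D at value $152, so the others get W − 152 = $476.
Without Lindqvist: best allocation of the remaining 3 bidders over all 4 lots is Santos→Lot A ($177), Petrov→Lot E ($169), Osei→Lot D ($161), total $507.
VCG payment = (others' best without Lindqvist) − (others' welfare with Lindqvist) = 507 − 476 = $31.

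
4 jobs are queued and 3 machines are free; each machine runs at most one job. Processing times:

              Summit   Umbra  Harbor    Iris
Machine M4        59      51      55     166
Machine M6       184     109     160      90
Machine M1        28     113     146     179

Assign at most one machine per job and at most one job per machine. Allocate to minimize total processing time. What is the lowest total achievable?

Optimal: Umbra→Machine M4 (51 min), Iris→Machine M6 (90 min), Summit→Machine M1 (28 min) — total 51+90+28 = 169 min.
Row-greedy (each job in turn takes its cheapest remaining machine) gives 239 min, worse by 70.
No other one-to-one assignment undercuts 169 min.

Min total: 169 min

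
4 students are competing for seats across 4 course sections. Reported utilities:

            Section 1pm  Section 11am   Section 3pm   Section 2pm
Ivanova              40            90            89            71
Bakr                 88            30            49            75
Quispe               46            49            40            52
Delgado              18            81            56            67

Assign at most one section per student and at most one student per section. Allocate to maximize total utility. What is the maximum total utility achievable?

Max total: 310 points

Optimal: Ivanova→Section 3pm (89 points), Bakr→Section 1pm (88 points), Quispe→Section 2pm (52 points), Delgado→Section 11am (81 points) — total 89+88+52+81 = 310 points.
Column-greedy (each section in turn goes to its best remaining student) gives 286 points, worse by 24.
No other one-to-one assignment exceeds 310 points.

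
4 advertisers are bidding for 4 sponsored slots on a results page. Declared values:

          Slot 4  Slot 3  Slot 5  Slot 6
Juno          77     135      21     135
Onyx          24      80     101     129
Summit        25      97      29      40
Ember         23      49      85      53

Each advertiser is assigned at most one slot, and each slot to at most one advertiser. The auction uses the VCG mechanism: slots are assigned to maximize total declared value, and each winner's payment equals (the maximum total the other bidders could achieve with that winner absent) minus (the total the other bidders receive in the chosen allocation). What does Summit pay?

Efficient allocation: Juno→Slot 4 ($77), Onyx→Slot 6 ($129), Summit→Slot 3 ($97), Ember→Slot 5 ($85); total welfare W = $388.
Summit receives Slot 3 at value $97, so the others get W − 97 = $291.
Without Summit: best allocation of the remaining 3 bidders over all 4 slots is Juno→Slot 3 ($135), Onyx→Slot 6 ($129), Ember→Slot 5 ($85), total $349.
VCG payment = (others' best without Summit) − (others' welfare with Summit) = 349 − 291 = $58.

Summit pays $58.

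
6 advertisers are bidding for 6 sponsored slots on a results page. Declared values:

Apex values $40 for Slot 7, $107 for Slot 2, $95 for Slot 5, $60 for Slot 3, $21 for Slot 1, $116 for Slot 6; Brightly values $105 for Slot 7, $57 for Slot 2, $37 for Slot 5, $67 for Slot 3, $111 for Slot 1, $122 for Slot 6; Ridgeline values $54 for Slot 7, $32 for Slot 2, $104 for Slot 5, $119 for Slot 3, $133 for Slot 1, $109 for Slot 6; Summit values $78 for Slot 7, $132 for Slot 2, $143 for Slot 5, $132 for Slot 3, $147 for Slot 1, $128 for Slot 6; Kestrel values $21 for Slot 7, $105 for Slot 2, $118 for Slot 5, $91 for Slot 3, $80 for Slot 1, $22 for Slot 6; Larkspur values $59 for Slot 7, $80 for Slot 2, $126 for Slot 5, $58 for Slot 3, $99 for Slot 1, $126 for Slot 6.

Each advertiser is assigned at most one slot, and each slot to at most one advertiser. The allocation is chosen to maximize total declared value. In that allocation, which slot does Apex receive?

Optimal: Apex→Slot 2 ($107), Brightly→Slot 7 ($105), Ridgeline→Slot 3 ($119), Summit→Slot 1 ($147), Kestrel→Slot 5 ($118), Larkspur→Slot 6 ($126) — total 107+105+119+147+118+126 = $722.
Row-greedy (each advertiser in turn takes its best remaining slot) gives $653, worse by 69.
No other one-to-one assignment exceeds $722.
Apex's own top slot is Slot 6 ($116), but forcing Apex→Slot 6 and reassigning the rest optimally gives only $718 — worse by 4.

Apex receives Slot 2.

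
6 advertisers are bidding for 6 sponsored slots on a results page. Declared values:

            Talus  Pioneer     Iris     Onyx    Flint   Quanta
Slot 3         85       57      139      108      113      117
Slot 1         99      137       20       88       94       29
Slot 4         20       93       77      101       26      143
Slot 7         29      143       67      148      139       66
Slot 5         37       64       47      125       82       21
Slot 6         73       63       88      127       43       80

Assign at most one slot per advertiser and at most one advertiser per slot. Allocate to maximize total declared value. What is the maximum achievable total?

Maximum total: $756

Optimal: Talus→Slot 6 ($73), Pioneer→Slot 1 ($137), Iris→Slot 3 ($139), Onyx→Slot 5 ($125), Flint→Slot 7 ($139), Quanta→Slot 4 ($143) — total 73+137+139+125+139+143 = $756.
Max-entry greedy (repeatedly take the single best remaining cell) gives $722, worse by 34.
Next-best assignment: Talus→Slot 1, Pioneer→Slot 7, Iris→Slot 3, Onyx→Slot 6, Flint→Slot 5, Quanta→Slot 4 = $733.
Swapping Flint↔Pioneer (Flint→Slot 1 $94, Pioneer→Slot 7 $143) loses 39.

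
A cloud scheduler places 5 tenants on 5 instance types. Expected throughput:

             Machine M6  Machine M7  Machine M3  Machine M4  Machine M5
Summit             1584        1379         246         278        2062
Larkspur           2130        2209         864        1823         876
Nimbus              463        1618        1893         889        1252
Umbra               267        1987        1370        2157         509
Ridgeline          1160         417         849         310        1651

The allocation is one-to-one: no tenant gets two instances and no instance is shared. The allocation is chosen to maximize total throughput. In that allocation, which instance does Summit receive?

Summit receives Machine M6.

Optimal: Summit→Machine M6 (1584 ops/s), Larkspur→Machine M7 (2209 ops/s), Nimbus→Machine M3 (1893 ops/s), Umbra→Machine M4 (2157 ops/s), Ridgeline→Machine M5 (1651 ops/s) — total 1584+2209+1893+2157+1651 = 9494 ops/s.
Column-greedy (each instance in turn goes to its best remaining tenant) gives 8382 ops/s, worse by 1112.
Every other assignment is strictly worse.
Summit's own top instance is Machine M5 (2062 ops/s), but forcing Summit→Machine M5 and reassigning the rest optimally gives only 9481 ops/s — worse by 13.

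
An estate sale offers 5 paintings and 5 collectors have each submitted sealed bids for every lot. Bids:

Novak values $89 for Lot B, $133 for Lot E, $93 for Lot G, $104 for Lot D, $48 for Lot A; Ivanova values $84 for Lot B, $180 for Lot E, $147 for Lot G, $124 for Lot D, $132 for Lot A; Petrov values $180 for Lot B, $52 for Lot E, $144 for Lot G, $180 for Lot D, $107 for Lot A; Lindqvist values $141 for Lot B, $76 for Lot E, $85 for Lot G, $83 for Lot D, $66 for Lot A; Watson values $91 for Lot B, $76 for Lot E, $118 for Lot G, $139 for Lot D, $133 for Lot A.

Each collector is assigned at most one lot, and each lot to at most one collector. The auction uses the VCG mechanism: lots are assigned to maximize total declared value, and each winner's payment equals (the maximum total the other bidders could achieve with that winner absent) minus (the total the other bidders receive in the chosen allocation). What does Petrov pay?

Efficient allocation: Novak→Lot E ($133), Ivanova→Lot G ($147), Petrov→Lot D ($180), Lindqvist→Lot B ($141), Watson→Lot A ($133); total welfare W = $734.
Petrov receives Lot D at value $180, so the others get W − 180 = $554.
Without Petrov: best allocation of the remaining 4 bidders over all 5 lots is Novak→Lot E ($133), Ivanova→Lot G ($147), Lindqvist→Lot B ($141), Watson→Lot D ($139), total $560.
VCG payment = (others' best without Petrov) − (others' welfare with Petrov) = 560 − 554 = $6.

Petrov pays $6.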